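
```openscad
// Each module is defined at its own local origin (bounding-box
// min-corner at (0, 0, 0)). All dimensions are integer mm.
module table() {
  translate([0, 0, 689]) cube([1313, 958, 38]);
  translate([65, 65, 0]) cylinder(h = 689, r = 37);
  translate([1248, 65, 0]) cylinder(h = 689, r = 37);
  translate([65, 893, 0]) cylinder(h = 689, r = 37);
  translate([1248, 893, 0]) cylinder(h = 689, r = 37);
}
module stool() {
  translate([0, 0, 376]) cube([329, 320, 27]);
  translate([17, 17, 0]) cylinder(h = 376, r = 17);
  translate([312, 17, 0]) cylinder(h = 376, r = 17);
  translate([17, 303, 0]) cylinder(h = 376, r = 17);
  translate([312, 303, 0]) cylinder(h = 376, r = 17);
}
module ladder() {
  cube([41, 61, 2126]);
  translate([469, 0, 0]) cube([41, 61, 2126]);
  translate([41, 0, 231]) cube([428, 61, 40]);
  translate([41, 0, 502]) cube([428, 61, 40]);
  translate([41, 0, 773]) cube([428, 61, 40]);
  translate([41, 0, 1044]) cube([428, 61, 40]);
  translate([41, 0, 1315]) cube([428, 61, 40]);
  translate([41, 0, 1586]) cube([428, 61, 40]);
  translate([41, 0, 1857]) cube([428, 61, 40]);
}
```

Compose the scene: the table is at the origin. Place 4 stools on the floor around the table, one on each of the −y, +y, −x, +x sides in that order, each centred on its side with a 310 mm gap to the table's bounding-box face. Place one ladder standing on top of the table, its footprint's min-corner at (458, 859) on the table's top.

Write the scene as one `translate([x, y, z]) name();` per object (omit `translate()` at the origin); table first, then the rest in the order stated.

table();
translate([492, -630, 0]) stool();
translate([492, 1268, 0]) stool();
translate([-639, 319, 0]) stool();
translate([1623, 319, 0]) stool();
translate([458, 859, 727]) ladder();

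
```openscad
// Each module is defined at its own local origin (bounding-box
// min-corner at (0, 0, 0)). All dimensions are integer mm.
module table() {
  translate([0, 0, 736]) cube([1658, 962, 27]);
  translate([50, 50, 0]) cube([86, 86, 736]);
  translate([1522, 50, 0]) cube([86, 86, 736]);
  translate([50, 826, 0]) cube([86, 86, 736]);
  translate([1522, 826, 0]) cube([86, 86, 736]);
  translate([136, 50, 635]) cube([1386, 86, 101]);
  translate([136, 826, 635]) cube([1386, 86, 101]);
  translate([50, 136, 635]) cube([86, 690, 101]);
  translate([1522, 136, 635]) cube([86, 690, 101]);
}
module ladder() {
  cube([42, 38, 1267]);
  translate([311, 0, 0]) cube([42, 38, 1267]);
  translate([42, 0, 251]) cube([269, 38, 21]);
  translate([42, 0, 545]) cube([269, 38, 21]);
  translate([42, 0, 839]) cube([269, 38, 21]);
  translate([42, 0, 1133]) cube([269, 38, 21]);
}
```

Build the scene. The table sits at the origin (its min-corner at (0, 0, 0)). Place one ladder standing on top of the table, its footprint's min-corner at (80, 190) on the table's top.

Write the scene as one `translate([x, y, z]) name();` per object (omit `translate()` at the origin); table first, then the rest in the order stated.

table();
translate([80, 190, 763]) ladder();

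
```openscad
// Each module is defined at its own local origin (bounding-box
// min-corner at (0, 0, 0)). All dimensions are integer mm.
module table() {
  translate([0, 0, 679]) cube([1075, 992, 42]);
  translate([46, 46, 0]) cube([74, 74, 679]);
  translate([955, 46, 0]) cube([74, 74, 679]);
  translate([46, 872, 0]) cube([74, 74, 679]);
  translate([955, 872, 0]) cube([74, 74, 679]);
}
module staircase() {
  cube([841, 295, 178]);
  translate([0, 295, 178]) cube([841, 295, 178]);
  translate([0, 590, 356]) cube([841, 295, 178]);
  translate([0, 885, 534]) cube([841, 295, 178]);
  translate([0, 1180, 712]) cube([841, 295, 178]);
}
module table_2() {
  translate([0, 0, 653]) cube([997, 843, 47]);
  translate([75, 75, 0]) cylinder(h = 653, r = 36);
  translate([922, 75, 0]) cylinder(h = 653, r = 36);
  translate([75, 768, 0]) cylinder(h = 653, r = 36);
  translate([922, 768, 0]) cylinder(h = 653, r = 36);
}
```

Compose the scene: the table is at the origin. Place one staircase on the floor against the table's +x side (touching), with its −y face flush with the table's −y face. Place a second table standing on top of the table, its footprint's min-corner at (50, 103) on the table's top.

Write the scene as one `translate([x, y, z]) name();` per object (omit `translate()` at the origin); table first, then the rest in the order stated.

table();
translate([1075, 0, 0]) staircase();
translate([50, 103, 721]) table_2();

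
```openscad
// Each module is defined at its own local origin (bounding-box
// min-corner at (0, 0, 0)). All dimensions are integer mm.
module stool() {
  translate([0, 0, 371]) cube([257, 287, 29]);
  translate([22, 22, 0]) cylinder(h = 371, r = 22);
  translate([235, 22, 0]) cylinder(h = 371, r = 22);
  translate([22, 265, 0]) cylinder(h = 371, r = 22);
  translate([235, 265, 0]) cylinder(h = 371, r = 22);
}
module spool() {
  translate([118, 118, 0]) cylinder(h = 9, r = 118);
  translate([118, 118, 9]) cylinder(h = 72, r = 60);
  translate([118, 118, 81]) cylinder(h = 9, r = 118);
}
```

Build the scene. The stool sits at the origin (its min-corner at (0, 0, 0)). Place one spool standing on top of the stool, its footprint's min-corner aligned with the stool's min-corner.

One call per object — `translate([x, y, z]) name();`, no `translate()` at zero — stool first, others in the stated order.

stool();
translate([0, 0, 400]) spool();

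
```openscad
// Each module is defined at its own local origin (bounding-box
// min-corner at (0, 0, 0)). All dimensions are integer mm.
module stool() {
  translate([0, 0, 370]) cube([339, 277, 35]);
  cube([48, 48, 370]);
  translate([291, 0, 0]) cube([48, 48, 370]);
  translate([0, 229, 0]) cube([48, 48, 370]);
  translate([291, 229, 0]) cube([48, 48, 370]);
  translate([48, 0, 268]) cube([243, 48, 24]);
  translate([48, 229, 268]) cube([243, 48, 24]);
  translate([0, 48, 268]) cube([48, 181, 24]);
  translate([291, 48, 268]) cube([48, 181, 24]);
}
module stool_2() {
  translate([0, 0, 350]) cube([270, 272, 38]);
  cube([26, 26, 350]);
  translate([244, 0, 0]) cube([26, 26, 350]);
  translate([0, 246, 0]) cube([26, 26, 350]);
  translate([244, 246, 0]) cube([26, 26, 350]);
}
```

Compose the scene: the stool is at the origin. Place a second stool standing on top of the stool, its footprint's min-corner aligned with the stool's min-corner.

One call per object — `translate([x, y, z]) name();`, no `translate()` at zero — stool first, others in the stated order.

stool();
translate([0, 0, 405]) stool_2();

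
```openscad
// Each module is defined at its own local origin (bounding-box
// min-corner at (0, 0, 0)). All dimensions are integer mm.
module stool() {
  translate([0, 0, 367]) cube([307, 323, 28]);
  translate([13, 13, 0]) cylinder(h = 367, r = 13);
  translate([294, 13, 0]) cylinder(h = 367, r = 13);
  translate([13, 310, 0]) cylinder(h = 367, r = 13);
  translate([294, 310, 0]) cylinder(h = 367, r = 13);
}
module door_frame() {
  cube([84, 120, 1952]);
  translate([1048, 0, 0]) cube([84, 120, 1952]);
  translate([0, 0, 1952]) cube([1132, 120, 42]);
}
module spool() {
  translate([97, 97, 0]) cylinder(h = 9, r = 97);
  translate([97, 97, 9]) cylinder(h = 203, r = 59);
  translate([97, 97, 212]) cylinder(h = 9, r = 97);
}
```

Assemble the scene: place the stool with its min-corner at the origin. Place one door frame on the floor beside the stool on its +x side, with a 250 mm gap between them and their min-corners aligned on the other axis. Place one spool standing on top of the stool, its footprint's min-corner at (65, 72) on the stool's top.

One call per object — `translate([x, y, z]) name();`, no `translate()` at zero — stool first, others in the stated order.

stool();
translate([557, 0, 0]) door_frame();
translate([65, 72, 395]) spool();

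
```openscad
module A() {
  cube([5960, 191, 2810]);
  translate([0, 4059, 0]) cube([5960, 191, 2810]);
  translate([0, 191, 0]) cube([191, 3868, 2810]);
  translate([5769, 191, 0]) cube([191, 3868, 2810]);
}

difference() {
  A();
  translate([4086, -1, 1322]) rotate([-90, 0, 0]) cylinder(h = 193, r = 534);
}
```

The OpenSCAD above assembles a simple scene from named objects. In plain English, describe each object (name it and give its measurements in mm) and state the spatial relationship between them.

A is a box-shaped house frame (walls only): outside footprint 5960×4250 mm, wall height 2810 mm, wall thickness 191 mm. The two y-facing walls run the full x-width; the two x-facing walls fit between the inner faces of the y-facing walls.

The house frame has a circular hole of radius 534 mm through its front wall, centred at (x = 4086, z = 1322).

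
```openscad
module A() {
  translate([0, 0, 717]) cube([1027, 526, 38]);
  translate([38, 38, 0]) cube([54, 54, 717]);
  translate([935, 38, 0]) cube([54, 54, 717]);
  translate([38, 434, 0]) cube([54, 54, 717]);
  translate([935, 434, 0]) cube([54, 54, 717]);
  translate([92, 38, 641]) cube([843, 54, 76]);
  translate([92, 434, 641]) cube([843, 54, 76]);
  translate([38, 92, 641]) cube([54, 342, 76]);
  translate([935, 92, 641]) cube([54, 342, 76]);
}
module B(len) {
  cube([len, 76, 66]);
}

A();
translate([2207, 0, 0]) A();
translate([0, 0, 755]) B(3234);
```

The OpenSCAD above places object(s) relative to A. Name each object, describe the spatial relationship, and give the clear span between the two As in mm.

A is a table. B is a beam. A beam spans the tops of two tables. The clear span between the two tables is 1180 mm.

Second table starts at x = 2207; first ends at x = 1027; clear span = 2207 − 1027 = 1180 mm.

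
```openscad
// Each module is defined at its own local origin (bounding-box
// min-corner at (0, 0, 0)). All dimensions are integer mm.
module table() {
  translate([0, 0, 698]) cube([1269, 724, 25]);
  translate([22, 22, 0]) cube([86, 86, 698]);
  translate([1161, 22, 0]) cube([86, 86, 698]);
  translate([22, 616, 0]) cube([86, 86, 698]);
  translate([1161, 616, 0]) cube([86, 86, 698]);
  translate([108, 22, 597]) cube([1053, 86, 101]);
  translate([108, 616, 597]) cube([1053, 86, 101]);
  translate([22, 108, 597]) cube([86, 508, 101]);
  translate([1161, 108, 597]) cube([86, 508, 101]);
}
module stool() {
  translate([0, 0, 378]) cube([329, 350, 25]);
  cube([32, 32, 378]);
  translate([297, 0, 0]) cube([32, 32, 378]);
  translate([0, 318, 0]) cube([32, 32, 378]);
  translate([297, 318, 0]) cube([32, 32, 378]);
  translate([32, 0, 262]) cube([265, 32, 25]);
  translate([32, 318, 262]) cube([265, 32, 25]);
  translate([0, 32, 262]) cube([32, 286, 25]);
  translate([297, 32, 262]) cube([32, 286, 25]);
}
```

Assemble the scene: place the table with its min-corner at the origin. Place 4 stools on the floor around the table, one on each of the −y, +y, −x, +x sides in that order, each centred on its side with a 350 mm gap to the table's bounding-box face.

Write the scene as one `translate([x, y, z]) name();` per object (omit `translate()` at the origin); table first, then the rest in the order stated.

table();
translate([470, -700, 0]) stool();
translate([470, 1074, 0]) stool();
translate([-679, 187, 0]) stool();
translate([1619, 187, 0]) stool();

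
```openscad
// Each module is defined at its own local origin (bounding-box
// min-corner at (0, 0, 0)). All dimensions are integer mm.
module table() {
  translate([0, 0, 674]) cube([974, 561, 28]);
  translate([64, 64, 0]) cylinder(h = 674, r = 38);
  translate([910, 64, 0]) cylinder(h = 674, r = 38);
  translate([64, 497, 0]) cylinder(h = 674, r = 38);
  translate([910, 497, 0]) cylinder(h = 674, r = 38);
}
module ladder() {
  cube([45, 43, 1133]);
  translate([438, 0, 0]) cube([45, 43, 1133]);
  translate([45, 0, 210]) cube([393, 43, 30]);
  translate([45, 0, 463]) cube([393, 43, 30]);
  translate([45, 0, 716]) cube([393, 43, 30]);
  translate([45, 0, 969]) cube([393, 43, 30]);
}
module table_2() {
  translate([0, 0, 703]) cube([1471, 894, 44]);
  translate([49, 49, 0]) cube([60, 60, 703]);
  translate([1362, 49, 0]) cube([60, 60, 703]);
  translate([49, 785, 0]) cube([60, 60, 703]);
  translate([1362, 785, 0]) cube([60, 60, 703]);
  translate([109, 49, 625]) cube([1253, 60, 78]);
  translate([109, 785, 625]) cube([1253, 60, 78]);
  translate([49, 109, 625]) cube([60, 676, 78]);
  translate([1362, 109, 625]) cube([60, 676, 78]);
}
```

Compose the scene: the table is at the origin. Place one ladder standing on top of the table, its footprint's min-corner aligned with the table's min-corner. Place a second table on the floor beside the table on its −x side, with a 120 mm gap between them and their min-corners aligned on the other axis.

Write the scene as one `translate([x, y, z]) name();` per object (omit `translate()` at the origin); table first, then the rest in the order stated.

table();
translate([0, 0, 702]) ladder();
translate([-1591, 0, 0]) table_2();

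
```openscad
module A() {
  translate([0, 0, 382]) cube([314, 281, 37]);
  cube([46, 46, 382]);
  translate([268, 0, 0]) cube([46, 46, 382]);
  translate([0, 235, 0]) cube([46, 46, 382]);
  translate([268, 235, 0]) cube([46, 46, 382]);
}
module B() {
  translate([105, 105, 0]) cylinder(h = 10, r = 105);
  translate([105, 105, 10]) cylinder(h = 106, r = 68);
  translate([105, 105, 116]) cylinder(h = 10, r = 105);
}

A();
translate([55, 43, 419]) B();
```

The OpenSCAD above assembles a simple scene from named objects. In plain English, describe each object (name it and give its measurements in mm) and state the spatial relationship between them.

A is a four-legged stool. The seat is 314×281 mm, 37 mm thick, top at z = 419 mm. It stands on four square legs, each 46×46 mm in cross-section, from z = 0 to the seat underside, each flush with a corner of the seat.

B is a spool: two coaxial disc flanges of radius 105 mm and thickness 10 mm, joined by a core cylinder of radius 68 mm and height 106 mm. The lower flange rests on z = 0 and the three cylinders share a vertical axis.

The spool is on top of the stool.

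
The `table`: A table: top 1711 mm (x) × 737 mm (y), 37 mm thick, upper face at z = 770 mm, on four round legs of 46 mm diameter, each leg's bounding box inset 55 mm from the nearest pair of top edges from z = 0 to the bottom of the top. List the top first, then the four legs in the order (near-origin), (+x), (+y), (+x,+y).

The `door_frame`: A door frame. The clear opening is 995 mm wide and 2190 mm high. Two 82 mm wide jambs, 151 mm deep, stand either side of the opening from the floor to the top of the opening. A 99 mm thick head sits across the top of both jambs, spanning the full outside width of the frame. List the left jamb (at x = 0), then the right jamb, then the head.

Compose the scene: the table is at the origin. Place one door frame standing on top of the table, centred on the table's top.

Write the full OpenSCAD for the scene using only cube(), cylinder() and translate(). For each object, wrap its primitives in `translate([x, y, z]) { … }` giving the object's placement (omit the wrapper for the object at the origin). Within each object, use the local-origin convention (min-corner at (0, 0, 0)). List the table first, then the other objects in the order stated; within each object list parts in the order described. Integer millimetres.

translate([0, 0, 733]) cube([1711, 737, 37]);
translate([78, 78, 0]) cylinder(h = 733, r = 23);
translate([1633, 78, 0]) cylinder(h = 733, r = 23);
translate([78, 659, 0]) cylinder(h = 733, r = 23);
translate([1633, 659, 0]) cylinder(h = 733, r = 23);
translate([276, 293, 770]) {
  cube([82, 151, 2190]);
  translate([1077, 0, 0]) cube([82, 151, 2190]);
  translate([0, 0, 2190]) cube([1159, 151, 99]);
}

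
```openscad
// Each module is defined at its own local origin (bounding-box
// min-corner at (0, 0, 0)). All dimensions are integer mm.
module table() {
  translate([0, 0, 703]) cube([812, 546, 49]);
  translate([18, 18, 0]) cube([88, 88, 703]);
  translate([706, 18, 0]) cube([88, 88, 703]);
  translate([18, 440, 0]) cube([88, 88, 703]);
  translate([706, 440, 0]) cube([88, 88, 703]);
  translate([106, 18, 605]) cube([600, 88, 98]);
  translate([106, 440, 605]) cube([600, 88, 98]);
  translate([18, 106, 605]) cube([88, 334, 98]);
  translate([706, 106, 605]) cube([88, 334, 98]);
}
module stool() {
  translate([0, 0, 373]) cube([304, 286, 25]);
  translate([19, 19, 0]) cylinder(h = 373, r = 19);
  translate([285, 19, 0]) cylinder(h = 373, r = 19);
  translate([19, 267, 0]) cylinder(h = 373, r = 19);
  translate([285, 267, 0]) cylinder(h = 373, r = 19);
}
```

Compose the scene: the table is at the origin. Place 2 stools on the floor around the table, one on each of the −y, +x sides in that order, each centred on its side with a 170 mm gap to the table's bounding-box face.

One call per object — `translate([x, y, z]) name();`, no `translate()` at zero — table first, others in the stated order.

table();
translate([254, -456, 0]) stool();
translate([982, 130, 0]) stool();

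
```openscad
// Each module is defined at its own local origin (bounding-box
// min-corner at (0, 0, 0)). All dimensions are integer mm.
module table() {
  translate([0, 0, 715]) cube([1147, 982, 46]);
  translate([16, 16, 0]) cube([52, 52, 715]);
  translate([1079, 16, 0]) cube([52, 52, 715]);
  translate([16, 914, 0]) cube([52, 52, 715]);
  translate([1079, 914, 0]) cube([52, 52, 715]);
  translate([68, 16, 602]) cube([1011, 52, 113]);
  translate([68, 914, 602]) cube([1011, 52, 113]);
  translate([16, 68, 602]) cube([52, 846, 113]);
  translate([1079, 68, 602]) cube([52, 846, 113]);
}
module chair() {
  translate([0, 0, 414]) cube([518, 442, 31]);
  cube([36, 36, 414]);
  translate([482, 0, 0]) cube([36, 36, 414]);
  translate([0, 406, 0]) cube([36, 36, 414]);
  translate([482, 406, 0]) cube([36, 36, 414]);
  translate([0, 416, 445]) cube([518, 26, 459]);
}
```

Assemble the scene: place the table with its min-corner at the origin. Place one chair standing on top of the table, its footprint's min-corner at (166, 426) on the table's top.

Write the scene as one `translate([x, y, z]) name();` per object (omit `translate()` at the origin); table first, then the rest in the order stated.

table();
translate([166, 426, 761]) chair();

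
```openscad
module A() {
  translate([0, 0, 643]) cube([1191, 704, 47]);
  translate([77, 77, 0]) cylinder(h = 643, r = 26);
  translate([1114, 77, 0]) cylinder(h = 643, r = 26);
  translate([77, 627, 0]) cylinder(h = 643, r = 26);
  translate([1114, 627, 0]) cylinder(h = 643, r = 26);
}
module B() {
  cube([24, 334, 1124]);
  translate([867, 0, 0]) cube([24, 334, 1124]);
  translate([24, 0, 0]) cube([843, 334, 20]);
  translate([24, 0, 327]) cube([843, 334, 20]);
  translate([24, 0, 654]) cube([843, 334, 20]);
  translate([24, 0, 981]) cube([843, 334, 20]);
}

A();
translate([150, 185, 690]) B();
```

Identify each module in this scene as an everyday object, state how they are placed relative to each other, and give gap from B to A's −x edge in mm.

A is a table. B is a bookshelf. The bookshelf is on top of the table, centred. The gap from the bookshelf to the table's −x edge is 150 mm.

The bookshelf's min-x is at 150; the table's min-x is 0; gap = 150 mm.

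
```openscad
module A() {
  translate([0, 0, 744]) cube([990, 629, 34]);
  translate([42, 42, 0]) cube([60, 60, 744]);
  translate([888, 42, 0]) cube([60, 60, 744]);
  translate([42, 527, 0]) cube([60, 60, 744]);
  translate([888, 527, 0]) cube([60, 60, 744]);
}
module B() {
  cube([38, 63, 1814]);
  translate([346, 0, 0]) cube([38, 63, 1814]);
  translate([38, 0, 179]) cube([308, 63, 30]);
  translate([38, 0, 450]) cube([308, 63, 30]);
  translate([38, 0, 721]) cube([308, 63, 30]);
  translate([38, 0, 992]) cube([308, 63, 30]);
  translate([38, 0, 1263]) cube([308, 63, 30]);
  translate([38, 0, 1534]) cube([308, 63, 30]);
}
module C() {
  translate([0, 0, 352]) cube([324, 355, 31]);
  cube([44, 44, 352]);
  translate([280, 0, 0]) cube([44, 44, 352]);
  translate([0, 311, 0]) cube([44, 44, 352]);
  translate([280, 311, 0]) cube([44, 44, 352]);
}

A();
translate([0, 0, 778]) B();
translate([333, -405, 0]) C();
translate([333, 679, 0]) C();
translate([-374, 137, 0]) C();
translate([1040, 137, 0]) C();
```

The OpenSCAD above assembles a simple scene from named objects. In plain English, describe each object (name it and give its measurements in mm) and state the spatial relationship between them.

A is a rectangular dining table. The top is 990×629×34 mm with its upper surface at z = 778 mm. It stands on four 60×60 mm square legs, each inset 42 mm from the nearest pair of top edges, running from the floor to the underside of the top.

B is a straight ladder. Two 38×63 mm vertical rails, 1814 mm tall, stand 384 mm apart (outside-to-outside) with their front faces coplanar on the −y side. 6 rungs, each 63 mm deep and 30 mm tall, span between the inner faces of the rails, front faces flush with the rails. The lowest rung's underside is at z = 179 mm and rungs are spaced 271 mm apart (underside to underside).

C is a simple wooden stool: a rectangular seat 324 mm (x) by 355 mm (y), 31 mm thick, top face at z = 383 mm, on four square legs, each 44×44 mm in cross-section. The legs rest on z = 0, each flush with a corner of the seat.

The ladder is on top of the table. Four stools sit around the table at the −y, +y, −x, +x sides.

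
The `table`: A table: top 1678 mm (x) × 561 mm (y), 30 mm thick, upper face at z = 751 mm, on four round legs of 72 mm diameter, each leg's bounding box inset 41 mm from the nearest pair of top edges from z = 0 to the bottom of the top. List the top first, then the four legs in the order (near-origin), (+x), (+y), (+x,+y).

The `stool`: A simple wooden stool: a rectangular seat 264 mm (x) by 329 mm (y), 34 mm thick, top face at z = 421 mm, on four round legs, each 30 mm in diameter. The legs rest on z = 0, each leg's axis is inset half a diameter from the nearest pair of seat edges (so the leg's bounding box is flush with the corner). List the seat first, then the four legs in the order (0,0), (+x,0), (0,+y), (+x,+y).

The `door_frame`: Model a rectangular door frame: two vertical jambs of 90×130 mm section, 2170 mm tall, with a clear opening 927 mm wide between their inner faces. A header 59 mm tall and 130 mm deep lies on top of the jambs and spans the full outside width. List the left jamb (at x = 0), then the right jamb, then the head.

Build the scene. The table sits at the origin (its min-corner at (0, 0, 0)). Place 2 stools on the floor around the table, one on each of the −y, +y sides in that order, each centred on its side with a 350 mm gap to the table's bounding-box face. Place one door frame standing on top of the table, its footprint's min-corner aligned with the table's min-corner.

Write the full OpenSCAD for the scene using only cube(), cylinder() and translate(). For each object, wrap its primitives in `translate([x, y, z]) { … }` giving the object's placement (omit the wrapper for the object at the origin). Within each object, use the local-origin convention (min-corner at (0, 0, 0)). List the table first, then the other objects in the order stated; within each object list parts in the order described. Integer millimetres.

translate([0, 0, 721]) cube([1678, 561, 30]);
translate([77, 77, 0]) cylinder(h = 721, r = 36);
translate([1601, 77, 0]) cylinder(h = 721, r = 36);
translate([77, 484, 0]) cylinder(h = 721, r = 36);
translate([1601, 484, 0]) cylinder(h = 721, r = 36);
translate([707, -679, 0]) {
  translate([0, 0, 387]) cube([264, 329, 34]);
  translate([15, 15, 0]) cylinder(h = 387, r = 15);
  translate([249, 15, 0]) cylinder(h = 387, r = 15);
  translate([15, 314, 0]) cylinder(h = 387, r = 15);
  translate([249, 314, 0]) cylinder(h = 387, r = 15);
}
translate([707, 911, 0]) {
  translate([0, 0, 387]) cube([264, 329, 34]);
  translate([15, 15, 0]) cylinder(h = 387, r = 15);
  translate([249, 15, 0]) cylinder(h = 387, r = 15);
  translate([15, 314, 0]) cylinder(h = 387, r = 15);
  translate([249, 314, 0]) cylinder(h = 387, r = 15);
}
translate([0, 0, 751]) {
  cube([90, 130, 2170]);
  translate([1017, 0, 0]) cube([90, 130, 2170]);
  translate([0, 0, 2170]) cube([1107, 130, 59]);
}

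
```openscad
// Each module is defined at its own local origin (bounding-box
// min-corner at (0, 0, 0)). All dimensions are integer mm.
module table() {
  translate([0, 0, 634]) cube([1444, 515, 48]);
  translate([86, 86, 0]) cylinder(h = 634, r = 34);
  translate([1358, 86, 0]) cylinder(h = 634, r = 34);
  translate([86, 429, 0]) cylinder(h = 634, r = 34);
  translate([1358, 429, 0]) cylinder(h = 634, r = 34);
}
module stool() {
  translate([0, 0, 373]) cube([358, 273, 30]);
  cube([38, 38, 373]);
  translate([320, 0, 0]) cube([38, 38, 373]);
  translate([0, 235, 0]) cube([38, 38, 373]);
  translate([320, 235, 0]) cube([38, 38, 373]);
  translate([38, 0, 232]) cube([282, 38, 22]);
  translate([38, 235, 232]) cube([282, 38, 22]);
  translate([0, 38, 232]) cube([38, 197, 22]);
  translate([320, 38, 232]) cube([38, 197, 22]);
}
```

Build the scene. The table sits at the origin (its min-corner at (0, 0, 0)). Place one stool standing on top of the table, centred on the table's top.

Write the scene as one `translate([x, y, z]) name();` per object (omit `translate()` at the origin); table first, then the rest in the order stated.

table();
translate([543, 121, 682]) stool();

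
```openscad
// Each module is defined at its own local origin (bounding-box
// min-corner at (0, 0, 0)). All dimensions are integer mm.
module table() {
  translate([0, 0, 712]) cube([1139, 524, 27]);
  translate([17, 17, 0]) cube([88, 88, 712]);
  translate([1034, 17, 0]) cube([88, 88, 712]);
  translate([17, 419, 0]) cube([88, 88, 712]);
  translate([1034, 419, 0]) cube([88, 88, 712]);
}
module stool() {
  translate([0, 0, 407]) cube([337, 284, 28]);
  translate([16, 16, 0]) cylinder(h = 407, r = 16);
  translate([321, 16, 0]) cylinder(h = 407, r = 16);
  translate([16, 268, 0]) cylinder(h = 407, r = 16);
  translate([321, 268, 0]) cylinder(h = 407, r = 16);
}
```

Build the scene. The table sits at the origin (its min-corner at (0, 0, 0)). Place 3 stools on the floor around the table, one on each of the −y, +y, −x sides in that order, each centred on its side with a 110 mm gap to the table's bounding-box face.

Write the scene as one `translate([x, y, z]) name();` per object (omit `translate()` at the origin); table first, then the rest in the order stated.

table();
translate([401, -394, 0]) stool();
translate([401, 634, 0]) stool();
translate([-447, 120, 0]) stool();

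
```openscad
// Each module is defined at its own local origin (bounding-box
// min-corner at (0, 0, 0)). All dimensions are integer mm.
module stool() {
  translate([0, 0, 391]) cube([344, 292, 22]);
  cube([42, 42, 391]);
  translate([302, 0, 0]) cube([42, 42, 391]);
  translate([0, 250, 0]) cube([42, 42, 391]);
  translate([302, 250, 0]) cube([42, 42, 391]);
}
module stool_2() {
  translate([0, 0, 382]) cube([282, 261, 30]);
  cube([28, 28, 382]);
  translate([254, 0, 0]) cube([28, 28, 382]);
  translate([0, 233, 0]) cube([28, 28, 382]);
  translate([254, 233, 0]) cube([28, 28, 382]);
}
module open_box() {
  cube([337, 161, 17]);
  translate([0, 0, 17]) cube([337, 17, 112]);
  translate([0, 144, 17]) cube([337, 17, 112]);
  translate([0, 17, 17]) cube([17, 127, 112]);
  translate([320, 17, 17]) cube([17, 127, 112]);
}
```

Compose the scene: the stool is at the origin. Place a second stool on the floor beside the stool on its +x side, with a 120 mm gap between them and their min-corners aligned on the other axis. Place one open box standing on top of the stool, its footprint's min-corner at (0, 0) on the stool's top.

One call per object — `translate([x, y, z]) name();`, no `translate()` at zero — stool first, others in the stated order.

stool();
translate([464, 0, 0]) stool_2();
translate([0, 0, 413]) open_box();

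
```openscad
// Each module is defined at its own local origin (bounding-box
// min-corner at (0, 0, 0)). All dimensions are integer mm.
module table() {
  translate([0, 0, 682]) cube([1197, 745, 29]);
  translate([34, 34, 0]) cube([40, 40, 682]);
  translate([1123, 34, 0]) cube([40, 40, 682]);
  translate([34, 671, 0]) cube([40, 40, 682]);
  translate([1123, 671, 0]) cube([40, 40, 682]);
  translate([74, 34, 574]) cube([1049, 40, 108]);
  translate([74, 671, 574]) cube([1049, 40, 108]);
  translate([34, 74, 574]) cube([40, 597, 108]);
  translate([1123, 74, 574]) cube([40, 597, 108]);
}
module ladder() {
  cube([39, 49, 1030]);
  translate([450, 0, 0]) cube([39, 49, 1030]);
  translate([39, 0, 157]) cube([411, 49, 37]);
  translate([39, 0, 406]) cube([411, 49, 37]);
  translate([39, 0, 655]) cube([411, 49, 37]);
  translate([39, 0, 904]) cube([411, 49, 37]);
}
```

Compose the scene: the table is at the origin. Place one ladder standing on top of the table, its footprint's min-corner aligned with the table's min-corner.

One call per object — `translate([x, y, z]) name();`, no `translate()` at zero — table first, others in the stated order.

table();
translate([0, 0, 711]) ladder();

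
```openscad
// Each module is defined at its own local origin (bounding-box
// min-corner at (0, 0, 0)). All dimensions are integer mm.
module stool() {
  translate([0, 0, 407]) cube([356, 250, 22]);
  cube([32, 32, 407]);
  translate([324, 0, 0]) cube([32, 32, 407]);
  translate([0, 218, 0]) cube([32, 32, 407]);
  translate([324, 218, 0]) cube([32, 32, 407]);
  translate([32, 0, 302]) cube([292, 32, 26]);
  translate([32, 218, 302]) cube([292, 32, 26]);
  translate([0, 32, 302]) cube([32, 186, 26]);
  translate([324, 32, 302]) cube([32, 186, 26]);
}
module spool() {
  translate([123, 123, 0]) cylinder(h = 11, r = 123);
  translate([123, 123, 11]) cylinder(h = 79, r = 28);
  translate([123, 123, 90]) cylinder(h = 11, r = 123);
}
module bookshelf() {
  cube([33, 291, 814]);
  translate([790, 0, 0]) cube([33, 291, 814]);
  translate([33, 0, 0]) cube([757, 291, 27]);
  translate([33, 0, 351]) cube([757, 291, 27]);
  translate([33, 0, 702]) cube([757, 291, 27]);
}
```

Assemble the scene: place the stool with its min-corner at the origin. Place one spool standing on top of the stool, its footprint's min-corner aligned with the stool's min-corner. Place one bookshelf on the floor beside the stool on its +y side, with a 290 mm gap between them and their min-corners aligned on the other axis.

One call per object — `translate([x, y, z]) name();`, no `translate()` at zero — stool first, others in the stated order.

stool();
translate([0, 0, 429]) spool();
translate([0, 540, 0]) bookshelf();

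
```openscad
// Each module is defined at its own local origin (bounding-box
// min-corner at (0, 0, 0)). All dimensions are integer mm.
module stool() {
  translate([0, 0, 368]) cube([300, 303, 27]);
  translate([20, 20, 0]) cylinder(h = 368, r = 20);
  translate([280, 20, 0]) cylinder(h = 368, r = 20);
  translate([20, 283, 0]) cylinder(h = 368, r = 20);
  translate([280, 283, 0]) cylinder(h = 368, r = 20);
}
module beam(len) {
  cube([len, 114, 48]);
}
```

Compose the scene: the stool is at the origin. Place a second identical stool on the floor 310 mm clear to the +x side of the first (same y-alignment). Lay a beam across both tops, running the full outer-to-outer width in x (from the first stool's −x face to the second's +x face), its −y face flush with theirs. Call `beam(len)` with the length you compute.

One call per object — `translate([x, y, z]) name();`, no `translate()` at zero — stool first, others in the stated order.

stool();
translate([610, 0, 0]) stool();
translate([0, 0, 395]) beam(910);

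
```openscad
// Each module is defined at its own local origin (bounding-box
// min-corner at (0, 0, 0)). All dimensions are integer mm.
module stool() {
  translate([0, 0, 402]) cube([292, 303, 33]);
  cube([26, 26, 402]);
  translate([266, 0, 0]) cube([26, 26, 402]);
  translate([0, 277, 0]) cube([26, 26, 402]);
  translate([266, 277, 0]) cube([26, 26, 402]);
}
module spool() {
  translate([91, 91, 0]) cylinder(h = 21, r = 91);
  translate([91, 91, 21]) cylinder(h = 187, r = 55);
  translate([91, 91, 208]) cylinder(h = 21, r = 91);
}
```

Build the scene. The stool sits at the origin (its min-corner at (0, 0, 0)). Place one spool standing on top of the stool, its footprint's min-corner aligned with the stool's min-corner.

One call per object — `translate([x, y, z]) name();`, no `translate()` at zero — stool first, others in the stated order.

stool();
translate([0, 0, 435]) spool();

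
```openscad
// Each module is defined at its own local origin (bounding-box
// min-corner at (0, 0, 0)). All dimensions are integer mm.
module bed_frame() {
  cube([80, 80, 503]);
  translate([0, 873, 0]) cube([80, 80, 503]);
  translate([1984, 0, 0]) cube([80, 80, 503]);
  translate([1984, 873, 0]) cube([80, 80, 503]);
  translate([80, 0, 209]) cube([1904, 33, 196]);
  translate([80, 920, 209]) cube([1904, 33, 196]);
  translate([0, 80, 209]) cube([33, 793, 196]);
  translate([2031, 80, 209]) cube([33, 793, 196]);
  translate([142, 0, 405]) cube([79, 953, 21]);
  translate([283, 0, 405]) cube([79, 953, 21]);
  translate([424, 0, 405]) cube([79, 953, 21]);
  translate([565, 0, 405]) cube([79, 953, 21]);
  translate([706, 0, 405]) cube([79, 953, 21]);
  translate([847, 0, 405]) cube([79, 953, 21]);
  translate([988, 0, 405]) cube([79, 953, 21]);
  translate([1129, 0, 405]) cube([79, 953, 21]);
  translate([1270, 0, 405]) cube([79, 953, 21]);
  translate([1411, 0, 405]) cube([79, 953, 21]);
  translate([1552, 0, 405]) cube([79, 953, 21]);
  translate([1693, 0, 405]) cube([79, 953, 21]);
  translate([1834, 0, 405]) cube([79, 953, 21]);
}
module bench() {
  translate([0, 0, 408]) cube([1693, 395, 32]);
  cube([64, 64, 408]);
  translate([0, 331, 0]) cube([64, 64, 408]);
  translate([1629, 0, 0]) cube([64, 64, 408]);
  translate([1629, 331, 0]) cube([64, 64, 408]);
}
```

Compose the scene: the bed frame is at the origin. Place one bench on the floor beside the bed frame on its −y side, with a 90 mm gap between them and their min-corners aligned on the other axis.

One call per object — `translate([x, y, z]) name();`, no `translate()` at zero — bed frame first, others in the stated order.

bed_frame();
translate([0, -485, 0]) bench();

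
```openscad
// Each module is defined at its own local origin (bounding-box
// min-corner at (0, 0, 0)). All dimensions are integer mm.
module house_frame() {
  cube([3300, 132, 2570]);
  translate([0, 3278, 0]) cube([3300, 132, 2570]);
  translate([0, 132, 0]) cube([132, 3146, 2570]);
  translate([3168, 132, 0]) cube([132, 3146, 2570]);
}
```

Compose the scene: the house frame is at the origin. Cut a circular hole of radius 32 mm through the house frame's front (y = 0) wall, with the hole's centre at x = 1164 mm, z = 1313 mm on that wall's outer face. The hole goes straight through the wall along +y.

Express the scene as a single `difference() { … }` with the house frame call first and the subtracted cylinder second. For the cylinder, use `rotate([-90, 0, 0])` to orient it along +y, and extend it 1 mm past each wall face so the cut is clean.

difference() {
  house_frame();
  translate([1164, -1, 1313]) rotate([-90, 0, 0]) cylinder(h = 134, r = 32);
}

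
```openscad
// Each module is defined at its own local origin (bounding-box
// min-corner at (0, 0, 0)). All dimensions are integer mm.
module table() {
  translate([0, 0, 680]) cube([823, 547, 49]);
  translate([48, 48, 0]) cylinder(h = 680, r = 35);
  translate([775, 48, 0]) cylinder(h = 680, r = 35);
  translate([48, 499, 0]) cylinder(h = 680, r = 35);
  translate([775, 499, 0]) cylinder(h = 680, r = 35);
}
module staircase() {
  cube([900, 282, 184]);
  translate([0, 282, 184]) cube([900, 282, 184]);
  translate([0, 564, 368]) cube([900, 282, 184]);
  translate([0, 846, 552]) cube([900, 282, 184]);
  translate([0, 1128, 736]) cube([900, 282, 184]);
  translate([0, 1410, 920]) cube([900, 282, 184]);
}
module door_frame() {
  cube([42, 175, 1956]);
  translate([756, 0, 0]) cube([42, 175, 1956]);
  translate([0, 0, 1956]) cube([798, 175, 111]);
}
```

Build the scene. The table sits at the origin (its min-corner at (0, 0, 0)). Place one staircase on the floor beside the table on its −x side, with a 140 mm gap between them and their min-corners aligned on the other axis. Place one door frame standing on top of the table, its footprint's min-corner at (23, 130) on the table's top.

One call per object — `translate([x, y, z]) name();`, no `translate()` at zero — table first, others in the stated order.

table();
translate([-1040, 0, 0]) staircase();
translate([23, 130, 729]) door_frame();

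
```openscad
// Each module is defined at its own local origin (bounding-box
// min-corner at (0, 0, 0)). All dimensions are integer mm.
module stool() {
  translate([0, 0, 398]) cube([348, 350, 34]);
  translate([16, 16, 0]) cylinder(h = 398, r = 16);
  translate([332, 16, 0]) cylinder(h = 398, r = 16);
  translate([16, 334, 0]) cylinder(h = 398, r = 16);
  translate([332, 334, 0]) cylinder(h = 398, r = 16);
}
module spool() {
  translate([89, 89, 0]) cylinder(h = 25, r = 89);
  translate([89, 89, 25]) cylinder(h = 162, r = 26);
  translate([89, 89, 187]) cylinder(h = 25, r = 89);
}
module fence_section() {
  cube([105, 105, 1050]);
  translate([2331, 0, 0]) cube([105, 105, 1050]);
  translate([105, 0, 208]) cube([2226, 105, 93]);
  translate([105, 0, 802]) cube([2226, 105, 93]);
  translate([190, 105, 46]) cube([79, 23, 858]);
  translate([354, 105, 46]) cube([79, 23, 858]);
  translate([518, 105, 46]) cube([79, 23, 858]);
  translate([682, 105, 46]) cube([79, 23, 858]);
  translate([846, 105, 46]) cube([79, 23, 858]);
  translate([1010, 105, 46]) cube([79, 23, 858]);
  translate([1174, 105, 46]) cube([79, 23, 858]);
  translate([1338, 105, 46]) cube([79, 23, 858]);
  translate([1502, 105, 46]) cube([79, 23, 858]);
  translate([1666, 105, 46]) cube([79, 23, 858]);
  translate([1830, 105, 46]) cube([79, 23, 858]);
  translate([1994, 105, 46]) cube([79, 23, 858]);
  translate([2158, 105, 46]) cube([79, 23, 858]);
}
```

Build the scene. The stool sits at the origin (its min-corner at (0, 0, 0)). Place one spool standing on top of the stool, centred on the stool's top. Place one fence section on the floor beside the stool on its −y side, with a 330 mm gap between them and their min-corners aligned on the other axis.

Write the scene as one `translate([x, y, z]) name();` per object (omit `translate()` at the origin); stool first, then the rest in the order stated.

stool();
translate([85, 86, 432]) spool();
translate([0, -458, 0]) fence_section();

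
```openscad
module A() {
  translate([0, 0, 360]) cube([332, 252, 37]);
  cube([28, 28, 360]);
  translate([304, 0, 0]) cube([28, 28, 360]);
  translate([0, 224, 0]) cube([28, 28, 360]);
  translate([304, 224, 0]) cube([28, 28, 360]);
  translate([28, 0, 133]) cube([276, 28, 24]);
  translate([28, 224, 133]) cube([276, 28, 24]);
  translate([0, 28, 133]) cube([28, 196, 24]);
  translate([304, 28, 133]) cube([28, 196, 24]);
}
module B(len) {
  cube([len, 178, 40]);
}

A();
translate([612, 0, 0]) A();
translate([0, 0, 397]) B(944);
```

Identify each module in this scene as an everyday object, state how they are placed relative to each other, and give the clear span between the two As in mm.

Second stool starts at x = 612; first ends at x = 332; clear span = 612 − 332 = 280 mm.

A is a stool. B is a beam. A beam spans the tops of two stools. The clear span between the two stools is 280 mm.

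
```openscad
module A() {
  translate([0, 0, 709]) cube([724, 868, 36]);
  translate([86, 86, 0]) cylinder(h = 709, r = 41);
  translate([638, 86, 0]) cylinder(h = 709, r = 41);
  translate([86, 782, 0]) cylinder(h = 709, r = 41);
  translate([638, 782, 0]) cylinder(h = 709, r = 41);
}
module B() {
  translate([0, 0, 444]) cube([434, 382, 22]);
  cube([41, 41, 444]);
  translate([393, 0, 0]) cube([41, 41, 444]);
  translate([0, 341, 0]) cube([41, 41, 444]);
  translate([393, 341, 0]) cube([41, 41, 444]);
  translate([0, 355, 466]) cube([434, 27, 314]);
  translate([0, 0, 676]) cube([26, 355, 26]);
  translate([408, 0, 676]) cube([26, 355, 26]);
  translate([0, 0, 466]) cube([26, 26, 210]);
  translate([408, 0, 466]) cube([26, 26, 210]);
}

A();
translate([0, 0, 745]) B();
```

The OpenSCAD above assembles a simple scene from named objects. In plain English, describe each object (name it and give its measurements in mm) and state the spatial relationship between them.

A is a table with a 724×868 mm rectangular top, 36 mm thick, top surface at z = 745 mm, supported by four round legs of 82 mm diameter, each leg's bounding box inset 45 mm from the nearest pair of top edges, running from the floor.

B is a chair. The seat is a 434×382×22 mm slab with its top at z = 466 mm, on four 41×41 mm corner legs (flush with the seat edges, standing on z = 0). A flat backrest 27 mm thick, 314 mm tall, spans the full seat width and rises from the seat top along its +y edge, rear face flush with the rear of the seat. Two armrests of 26×26 mm section run along each side from the seat's front edge to the front of the backrest, top faces 236 mm above the seat top and outer faces flush with the seat's x-edges; a 26×26 mm post under the front of each armrest stands on the seat at the front corner.

The chair is on top of the table.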